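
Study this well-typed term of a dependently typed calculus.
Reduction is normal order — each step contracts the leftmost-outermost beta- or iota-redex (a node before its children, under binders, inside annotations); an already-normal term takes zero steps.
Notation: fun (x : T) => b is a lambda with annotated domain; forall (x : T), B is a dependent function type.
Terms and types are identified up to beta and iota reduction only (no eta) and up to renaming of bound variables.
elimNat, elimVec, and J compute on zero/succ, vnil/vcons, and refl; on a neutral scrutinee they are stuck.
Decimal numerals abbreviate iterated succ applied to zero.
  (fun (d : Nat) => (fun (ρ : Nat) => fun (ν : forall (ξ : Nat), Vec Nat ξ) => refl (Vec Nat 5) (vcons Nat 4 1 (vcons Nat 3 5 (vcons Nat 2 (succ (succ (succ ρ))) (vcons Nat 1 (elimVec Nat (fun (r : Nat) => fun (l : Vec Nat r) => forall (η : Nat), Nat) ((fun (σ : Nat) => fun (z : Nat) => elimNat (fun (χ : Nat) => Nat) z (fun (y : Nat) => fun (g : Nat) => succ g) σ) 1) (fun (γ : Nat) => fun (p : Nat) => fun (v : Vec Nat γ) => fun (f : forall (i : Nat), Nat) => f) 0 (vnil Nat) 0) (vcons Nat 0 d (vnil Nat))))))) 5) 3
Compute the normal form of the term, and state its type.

reduced normal form:
  fun (d : forall (ρ : Nat), Vec Nat ρ) => refl (Vec Nat 5) (vcons Nat 4 1 (vcons Nat 3 5 (vcons Nat 2 8 (vcons Nat 1 1 (vcons Nat 0 3 (vnil Nat))))))
the term's type:
  forall (d : forall (ρ : Nat), Vec Nat ρ), Eq (Vec Nat 5) (vcons Nat 4 1 (vcons Nat 3 5 (vcons Nat 2 8 (vcons Nat 1 1 (vcons Nat 0 3 (vnil Nat)))))) (vcons Nat 4 1 (vcons Nat 3 5 (vcons Nat 2 8 (vcons Nat 1 1 (vcons Nat 0 3 (vnil Nat))))))
observation: reduction starts at a beta-redex, and 9 normal-order steps reach the normal form.


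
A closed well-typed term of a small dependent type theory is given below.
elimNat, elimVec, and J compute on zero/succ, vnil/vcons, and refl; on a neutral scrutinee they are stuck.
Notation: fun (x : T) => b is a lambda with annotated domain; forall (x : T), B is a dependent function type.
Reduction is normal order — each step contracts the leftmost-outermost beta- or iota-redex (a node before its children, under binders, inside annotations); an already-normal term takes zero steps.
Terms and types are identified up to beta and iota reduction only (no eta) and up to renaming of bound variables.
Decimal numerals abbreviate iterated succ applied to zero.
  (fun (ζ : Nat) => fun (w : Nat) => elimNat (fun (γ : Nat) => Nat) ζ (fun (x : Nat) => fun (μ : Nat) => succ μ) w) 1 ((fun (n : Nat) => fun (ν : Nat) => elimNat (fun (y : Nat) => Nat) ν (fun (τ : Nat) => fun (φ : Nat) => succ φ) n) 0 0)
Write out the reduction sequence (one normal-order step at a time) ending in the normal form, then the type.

normal-order reduction sequence:
  (fun (ζ : Nat) => fun (w : Nat) => elimNat (fun (γ : Nat) => Nat) ζ (fun (x : Nat) => fun (μ : Nat) => succ μ) w) 1 ((fun (n : Nat) => fun (ν : Nat) => elimNat (fun (y : Nat) => Nat) ν (fun (τ : Nat) => fun (φ : Nat) => succ φ) n) 0 0)
  ~> (fun (ζ : Nat) => elimNat (fun (w : Nat) => Nat) 1 (fun (γ : Nat) => fun (x : Nat) => succ x) ζ) ((fun (μ : Nat) => fun (n : Nat) => elimNat (fun (ν : Nat) => Nat) n (fun (y : Nat) => fun (τ : Nat) => succ τ) μ) 0 0)
  ~> elimNat (fun (ζ : Nat) => Nat) 1 (fun (w : Nat) => fun (γ : Nat) => succ γ) ((fun (x : Nat) => fun (μ : Nat) => elimNat (fun (n : Nat) => Nat) μ (fun (ν : Nat) => fun (y : Nat) => succ y) x) 0 0)
  ~> elimNat (fun (ζ : Nat) => Nat) 1 (fun (w : Nat) => fun (γ : Nat) => succ γ) ((fun (x : Nat) => elimNat (fun (μ : Nat) => Nat) x (fun (n : Nat) => fun (ν : Nat) => succ ν) 0) 0)
  ~> elimNat (fun (ζ : Nat) => Nat) 1 (fun (w : Nat) => fun (γ : Nat) => succ γ) (elimNat (fun (x : Nat) => Nat) 0 (fun (μ : Nat) => fun (n : Nat) => succ n) 0)
  ~> elimNat (fun (ζ : Nat) => Nat) 1 (fun (w : Nat) => fun (γ : Nat) => succ γ) 0
  ~> 1
inferred type:
  Nat


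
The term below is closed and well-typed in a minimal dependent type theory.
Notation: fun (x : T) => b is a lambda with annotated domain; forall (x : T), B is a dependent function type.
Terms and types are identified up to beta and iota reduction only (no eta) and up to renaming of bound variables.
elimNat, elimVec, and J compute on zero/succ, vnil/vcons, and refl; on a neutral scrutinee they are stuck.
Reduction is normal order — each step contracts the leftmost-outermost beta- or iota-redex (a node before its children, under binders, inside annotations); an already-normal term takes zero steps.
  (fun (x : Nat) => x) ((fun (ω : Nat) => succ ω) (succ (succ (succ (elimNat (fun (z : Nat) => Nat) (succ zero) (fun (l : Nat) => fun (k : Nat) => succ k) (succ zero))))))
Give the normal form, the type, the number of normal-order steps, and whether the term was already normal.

reduced normal form:
  succ (succ (succ (succ (succ (succ zero)))))
the term's type:
  Nat
normal-order step count: 6
already normal: no
first redex: a beta-redex


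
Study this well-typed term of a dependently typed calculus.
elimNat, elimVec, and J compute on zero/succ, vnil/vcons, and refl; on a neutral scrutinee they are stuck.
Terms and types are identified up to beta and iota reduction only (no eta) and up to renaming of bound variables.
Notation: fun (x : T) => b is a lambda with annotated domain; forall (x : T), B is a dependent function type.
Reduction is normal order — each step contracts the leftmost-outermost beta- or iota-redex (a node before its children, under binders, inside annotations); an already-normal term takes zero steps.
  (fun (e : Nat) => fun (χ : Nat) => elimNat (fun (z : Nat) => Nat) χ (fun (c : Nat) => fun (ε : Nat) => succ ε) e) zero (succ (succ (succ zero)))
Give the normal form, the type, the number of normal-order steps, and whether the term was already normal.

reduced normal form:
  succ (succ (succ zero))
the term's type:
  Nat
normal-order step count: 3
already normal: no
first redex: a beta-redex


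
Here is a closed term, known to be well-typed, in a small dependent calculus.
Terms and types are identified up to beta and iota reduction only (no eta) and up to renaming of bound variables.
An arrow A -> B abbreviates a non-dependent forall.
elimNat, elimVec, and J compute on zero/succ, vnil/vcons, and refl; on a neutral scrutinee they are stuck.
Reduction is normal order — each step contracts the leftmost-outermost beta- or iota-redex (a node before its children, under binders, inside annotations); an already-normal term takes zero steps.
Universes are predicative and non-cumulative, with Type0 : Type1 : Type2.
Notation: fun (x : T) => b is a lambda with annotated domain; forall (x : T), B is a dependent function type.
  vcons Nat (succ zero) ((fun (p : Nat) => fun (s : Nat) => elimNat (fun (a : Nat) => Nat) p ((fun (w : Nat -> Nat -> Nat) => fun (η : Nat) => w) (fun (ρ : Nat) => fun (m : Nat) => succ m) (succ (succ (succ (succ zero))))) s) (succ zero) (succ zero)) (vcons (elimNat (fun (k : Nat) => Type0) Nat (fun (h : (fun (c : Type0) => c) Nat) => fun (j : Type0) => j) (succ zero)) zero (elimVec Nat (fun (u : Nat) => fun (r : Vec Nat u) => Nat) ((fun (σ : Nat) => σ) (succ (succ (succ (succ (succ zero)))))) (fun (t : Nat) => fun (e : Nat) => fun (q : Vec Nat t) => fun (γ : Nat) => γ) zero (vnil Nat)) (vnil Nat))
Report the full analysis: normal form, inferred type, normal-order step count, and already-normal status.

reduced normal form:
  vcons Nat (succ zero) (succ (succ zero)) (vcons Nat zero (succ (succ (succ (succ (succ zero))))) (vnil Nat))
type:
  Vec Nat (succ (succ zero))
steps to reach normal form (normal order): 14
term was already normal: no
first contracted redex: a beta-redex


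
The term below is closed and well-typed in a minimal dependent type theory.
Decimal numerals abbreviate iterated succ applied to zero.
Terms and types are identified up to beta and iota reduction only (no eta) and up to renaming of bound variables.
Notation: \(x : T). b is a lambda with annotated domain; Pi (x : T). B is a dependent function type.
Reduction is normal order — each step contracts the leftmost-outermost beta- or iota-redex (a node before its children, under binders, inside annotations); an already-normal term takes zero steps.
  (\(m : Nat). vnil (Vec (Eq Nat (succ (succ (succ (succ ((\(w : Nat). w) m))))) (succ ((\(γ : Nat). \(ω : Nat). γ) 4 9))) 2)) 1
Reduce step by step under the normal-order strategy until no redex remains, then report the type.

normal-order reduction:
  (\(m : Nat). vnil (Vec (Eq Nat (succ (succ (succ (succ ((\(w : Nat). w) m))))) (succ ((\(γ : Nat). \(ω : Nat). γ) 4 9))) 2)) 1
  ~> vnil (Vec (Eq Nat (succ (succ (succ (succ ((\(m : Nat). m) 1))))) (succ ((\(w : Nat). \(γ : Nat). w) 4 9))) 2)
  ~> vnil (Vec (Eq Nat 5 (succ ((\(m : Nat). \(w : Nat). m) 4 9))) 2)
  ~> vnil (Vec (Eq Nat 5 (succ ((\(m : Nat). 4) 9))) 2)
  ~> vnil (Vec (Eq Nat 5 5) 2)
type:
  Vec (Vec (Eq Nat 5 5) 2) 0


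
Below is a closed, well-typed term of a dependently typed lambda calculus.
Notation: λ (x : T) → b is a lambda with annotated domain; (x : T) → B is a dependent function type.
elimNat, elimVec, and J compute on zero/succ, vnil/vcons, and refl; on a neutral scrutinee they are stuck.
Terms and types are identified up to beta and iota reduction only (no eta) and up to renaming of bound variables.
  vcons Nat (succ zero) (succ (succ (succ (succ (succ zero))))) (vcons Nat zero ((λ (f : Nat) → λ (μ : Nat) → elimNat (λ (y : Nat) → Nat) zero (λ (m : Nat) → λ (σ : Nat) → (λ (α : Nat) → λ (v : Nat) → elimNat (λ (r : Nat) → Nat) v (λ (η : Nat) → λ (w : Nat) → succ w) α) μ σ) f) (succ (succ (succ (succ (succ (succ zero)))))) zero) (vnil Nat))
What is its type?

the term's type:
  Vec Nat (succ (succ zero))


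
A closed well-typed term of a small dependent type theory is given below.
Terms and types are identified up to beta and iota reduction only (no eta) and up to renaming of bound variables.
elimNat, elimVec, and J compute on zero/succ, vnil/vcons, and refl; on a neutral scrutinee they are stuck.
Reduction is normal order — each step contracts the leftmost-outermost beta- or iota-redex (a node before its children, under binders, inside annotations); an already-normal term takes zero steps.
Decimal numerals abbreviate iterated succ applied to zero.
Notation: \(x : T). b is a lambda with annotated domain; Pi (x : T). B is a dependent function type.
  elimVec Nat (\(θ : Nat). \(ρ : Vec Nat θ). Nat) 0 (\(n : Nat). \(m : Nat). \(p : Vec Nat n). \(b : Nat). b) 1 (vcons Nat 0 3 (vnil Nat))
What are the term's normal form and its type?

reduced normal form:
  0
inferred type:
  Nat


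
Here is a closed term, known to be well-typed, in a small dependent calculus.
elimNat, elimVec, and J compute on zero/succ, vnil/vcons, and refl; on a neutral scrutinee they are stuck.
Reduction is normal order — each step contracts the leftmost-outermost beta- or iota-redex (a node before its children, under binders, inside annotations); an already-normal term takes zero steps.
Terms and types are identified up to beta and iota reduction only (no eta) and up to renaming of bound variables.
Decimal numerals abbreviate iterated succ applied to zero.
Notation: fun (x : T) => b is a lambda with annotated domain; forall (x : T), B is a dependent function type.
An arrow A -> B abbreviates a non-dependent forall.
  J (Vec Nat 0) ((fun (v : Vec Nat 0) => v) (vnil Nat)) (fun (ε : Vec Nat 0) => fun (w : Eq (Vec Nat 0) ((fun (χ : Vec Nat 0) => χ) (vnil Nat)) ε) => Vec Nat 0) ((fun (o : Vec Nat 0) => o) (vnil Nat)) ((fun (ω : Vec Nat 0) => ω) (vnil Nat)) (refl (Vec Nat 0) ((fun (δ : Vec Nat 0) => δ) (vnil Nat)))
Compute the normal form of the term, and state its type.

normal form:
  vnil Nat
inferred type:
  Vec Nat 0


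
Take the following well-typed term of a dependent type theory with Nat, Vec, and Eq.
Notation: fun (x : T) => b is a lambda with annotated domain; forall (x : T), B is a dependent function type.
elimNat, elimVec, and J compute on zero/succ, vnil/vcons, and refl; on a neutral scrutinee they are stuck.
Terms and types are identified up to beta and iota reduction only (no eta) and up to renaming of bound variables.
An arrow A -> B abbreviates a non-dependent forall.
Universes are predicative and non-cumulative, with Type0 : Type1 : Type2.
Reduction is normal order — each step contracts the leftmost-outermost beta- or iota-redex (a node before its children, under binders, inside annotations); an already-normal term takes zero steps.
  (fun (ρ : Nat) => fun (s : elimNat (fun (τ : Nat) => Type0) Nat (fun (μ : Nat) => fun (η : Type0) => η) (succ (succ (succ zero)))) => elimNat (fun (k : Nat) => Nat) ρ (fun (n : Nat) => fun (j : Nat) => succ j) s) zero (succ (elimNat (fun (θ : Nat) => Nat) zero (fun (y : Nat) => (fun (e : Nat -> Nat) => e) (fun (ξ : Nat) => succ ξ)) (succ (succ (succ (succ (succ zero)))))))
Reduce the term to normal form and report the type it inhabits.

reduced normal form:
  succ (succ (succ (succ (succ (succ zero)))))
type:
  Nat
observation: the first redex contracted is a beta-redex; the normal form is reached in 42 normal-order steps.


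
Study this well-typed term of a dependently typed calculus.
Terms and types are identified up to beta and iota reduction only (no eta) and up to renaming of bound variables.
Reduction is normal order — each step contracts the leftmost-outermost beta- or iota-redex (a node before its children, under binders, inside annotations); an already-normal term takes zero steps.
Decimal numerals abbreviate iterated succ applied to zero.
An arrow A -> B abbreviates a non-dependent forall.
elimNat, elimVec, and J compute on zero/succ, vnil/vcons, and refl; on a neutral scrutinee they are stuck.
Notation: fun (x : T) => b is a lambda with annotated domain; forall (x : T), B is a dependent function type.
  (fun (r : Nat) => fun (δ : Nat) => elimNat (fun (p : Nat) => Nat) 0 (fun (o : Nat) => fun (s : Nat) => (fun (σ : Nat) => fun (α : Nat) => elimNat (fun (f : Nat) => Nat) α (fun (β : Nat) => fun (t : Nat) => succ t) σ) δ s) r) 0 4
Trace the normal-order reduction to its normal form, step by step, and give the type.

normal-order reduction:
  (fun (r : Nat) => fun (δ : Nat) => elimNat (fun (p : Nat) => Nat) 0 (fun (o : Nat) => fun (s : Nat) => (fun (σ : Nat) => fun (α : Nat) => elimNat (fun (f : Nat) => Nat) α (fun (β : Nat) => fun (t : Nat) => succ t) σ) δ s) r) 0 4
  ~> (fun (r : Nat) => elimNat (fun (δ : Nat) => Nat) 0 (fun (p : Nat) => fun (o : Nat) => (fun (s : Nat) => fun (σ : Nat) => elimNat (fun (α : Nat) => Nat) σ (fun (f : Nat) => fun (β : Nat) => succ β) s) r o) 0) 4
  ~> elimNat (fun (r : Nat) => Nat) 0 (fun (δ : Nat) => fun (p : Nat) => (fun (o : Nat) => fun (s : Nat) => elimNat (fun (σ : Nat) => Nat) s (fun (α : Nat) => fun (f : Nat) => succ f) o) 4 p) 0
  ~> 0
inferred type:
  Nat


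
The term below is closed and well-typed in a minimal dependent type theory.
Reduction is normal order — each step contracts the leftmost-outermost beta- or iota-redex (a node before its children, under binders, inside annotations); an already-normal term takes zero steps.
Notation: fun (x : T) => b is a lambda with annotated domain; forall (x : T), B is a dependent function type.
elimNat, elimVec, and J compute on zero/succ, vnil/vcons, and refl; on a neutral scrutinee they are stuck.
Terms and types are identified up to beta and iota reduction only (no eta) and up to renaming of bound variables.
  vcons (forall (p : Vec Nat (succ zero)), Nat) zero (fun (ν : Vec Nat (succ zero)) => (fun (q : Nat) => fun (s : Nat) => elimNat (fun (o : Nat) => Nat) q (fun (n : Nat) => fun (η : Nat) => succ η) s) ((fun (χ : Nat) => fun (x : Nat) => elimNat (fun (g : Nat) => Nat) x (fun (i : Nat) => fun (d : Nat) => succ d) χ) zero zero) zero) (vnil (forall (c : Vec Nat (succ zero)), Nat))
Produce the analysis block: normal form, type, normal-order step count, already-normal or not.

resulting normal form:
  vcons (forall (p : Vec Nat (succ zero)), Nat) zero (fun (ν : Vec Nat (succ zero)) => zero) (vnil (forall (q : Vec Nat (succ zero)), Nat))
the term's type:
  Vec (forall (p : Vec Nat (succ zero)), Nat) (succ zero)
normal-order step count: 6
term was already normal: no
first redex: a beta-redex


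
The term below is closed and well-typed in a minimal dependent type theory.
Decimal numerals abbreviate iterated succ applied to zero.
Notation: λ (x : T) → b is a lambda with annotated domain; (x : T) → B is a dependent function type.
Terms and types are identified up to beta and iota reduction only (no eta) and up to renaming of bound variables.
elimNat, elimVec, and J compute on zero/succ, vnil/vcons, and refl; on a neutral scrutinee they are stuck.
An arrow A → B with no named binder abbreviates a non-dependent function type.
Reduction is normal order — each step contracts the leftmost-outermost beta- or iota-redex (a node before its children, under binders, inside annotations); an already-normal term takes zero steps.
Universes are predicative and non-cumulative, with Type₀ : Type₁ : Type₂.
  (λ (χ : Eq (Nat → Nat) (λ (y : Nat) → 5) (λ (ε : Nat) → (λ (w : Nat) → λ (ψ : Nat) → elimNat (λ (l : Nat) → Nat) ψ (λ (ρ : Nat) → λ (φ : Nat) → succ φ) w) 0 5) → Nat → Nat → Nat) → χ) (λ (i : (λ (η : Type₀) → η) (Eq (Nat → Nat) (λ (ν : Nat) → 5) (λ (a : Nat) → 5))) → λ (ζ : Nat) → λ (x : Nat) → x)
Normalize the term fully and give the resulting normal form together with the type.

resulting normal form:
  λ (χ : Eq (Nat → Nat) (λ (y : Nat) → 5) (λ (ε : Nat) → 5)) → λ (w : Nat) → λ (ψ : Nat) → ψ
the term's type:
  Eq (Nat → Nat) (λ (χ : Nat) → 5) (λ (y : Nat) → 5) → Nat → Nat → Nat
observation: reduction starts at a beta-redex, and 2 normal-order steps reach the normal form.


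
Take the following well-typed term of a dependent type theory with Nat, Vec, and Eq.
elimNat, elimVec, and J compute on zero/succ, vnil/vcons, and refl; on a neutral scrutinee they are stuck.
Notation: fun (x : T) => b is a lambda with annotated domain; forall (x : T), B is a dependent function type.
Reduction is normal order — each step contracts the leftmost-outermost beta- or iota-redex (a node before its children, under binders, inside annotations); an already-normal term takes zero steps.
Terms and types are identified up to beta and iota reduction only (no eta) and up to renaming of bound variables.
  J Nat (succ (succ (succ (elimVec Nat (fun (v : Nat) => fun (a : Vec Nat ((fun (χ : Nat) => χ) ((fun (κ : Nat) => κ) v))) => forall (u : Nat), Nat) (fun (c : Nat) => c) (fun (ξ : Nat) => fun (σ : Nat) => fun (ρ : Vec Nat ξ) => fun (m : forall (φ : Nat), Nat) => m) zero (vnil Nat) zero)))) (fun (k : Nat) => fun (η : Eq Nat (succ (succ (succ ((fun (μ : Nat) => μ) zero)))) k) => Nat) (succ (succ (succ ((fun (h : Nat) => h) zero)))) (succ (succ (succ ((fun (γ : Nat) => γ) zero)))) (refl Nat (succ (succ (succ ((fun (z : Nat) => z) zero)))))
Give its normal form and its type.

normal form:
  succ (succ (succ zero))
inferred type:
  Nat
observation: the leftmost-outermost redex is a J iota-redex, and normalization takes 2 steps.


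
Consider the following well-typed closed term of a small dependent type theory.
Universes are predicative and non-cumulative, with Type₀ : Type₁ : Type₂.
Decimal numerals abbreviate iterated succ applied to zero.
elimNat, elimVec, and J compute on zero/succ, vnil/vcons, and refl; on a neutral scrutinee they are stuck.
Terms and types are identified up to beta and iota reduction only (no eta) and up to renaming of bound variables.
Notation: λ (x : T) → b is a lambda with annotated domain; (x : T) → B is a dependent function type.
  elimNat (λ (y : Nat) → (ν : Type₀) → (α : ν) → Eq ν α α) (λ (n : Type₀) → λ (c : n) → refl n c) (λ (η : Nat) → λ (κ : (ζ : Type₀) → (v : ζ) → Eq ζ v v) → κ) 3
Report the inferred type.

inferred type:
  (y : Type₀) → (ν : y) → Eq y ν ν


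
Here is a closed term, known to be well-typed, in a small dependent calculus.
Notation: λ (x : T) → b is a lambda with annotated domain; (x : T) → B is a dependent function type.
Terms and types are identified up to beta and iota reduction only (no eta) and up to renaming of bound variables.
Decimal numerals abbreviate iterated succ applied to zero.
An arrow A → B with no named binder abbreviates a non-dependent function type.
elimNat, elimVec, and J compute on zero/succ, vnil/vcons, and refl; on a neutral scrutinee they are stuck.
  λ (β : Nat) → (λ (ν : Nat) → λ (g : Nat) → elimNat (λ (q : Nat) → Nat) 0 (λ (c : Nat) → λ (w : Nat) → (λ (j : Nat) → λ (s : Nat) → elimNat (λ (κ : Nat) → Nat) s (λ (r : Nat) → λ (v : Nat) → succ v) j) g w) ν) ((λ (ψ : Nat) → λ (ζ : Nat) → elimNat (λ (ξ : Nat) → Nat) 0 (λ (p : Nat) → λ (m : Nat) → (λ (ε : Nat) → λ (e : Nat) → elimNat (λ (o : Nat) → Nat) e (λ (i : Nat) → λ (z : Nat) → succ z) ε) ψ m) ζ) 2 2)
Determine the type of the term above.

inferred type:
  Nat → Nat → Nat


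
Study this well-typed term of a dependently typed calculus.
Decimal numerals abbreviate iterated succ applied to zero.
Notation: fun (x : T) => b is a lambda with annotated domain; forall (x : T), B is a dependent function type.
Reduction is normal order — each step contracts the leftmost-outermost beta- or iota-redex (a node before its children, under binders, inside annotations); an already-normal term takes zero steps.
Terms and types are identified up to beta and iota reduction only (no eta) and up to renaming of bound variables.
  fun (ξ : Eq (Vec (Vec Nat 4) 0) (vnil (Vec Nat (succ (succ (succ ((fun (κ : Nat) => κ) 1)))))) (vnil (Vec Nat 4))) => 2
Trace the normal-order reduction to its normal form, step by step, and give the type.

normal-order reduction:
  fun (ξ : Eq (Vec (Vec Nat 4) 0) (vnil (Vec Nat (succ (succ (succ ((fun (κ : Nat) => κ) 1)))))) (vnil (Vec Nat 4))) => 2
  ~> fun (ξ : Eq (Vec (Vec Nat 4) 0) (vnil (Vec Nat 4)) (vnil (Vec Nat 4))) => 2
type:
  forall (ξ : Eq (Vec (Vec Nat 4) 0) (vnil (Vec Nat 4)) (vnil (Vec Nat 4))), Nat


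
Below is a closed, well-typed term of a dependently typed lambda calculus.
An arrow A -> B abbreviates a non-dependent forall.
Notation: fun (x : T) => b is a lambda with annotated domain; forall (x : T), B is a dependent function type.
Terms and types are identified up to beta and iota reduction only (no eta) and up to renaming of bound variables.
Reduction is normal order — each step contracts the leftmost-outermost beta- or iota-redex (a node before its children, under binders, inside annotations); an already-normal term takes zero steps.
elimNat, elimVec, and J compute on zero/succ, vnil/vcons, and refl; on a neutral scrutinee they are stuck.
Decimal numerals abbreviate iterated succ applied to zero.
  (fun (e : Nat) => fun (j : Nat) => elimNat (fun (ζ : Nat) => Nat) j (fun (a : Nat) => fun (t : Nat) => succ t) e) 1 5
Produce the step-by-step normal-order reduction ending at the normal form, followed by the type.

reduction (normal order):
  (fun (e : Nat) => fun (j : Nat) => elimNat (fun (ζ : Nat) => Nat) j (fun (a : Nat) => fun (t : Nat) => succ t) e) 1 5
  ~> (fun (e : Nat) => elimNat (fun (j : Nat) => Nat) e (fun (ζ : Nat) => fun (a : Nat) => succ a) 1) 5
  ~> elimNat (fun (e : Nat) => Nat) 5 (fun (j : Nat) => fun (ζ : Nat) => succ ζ) 1
  ~> (fun (e : Nat) => fun (j : Nat) => succ j) 0 (elimNat (fun (ζ : Nat) => Nat) 5 (fun (a : Nat) => fun (t : Nat) => succ t) 0)
  ~> (fun (e : Nat) => succ e) (elimNat (fun (j : Nat) => Nat) 5 (fun (ζ : Nat) => fun (a : Nat) => succ a) 0)
  ~> succ (elimNat (fun (e : Nat) => Nat) 5 (fun (j : Nat) => fun (ζ : Nat) => succ ζ) 0)
  ~> 6
the term's type:
  Nat


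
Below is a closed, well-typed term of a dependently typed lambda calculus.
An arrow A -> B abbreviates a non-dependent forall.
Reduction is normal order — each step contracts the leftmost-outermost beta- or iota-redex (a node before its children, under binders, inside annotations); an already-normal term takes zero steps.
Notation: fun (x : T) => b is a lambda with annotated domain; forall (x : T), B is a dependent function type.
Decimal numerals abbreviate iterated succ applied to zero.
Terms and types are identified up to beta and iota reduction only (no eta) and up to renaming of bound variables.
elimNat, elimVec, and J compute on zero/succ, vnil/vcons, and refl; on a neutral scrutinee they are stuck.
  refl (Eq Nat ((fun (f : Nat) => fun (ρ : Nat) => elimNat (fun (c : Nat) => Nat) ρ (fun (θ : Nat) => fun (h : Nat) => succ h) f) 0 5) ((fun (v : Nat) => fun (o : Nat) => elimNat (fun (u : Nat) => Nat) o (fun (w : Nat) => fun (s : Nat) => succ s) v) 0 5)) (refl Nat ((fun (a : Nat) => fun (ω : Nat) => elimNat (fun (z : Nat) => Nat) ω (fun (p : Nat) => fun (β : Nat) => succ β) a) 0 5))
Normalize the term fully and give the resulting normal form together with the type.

normal form:
  refl (Eq Nat 5 5) (refl Nat 5)
type:
  Eq (Eq Nat 5 5) (refl Nat 5) (refl Nat 5)
observation: 9 normal-order steps separate the term from its normal form.


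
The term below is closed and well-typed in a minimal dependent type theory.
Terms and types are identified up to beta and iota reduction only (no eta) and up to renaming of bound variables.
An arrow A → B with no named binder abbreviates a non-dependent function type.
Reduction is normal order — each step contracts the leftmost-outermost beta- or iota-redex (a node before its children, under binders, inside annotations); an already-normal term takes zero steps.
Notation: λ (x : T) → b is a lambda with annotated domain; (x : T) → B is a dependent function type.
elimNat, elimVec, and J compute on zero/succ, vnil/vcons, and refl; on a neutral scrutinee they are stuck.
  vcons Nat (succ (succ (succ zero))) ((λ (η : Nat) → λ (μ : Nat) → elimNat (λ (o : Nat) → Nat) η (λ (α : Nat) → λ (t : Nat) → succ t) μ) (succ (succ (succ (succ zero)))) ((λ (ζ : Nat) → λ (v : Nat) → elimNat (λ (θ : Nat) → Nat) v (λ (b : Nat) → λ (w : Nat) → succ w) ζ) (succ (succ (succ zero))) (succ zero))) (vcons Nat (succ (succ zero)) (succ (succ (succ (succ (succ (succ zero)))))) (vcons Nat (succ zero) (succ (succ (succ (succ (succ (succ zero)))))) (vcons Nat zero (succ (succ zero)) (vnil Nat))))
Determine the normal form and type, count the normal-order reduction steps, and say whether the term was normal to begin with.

resulting normal form:
  vcons Nat (succ (succ (succ zero))) (succ (succ (succ (succ (succ (succ (succ (succ zero)))))))) (vcons Nat (succ (succ zero)) (succ (succ (succ (succ (succ (succ zero)))))) (vcons Nat (succ zero) (succ (succ (succ (succ (succ (succ zero)))))) (vcons Nat zero (succ (succ zero)) (vnil Nat))))
inferred type:
  Vec Nat (succ (succ (succ (succ zero))))
reduction steps (normal order): 27
already normal: no
first redex: a beta-redex


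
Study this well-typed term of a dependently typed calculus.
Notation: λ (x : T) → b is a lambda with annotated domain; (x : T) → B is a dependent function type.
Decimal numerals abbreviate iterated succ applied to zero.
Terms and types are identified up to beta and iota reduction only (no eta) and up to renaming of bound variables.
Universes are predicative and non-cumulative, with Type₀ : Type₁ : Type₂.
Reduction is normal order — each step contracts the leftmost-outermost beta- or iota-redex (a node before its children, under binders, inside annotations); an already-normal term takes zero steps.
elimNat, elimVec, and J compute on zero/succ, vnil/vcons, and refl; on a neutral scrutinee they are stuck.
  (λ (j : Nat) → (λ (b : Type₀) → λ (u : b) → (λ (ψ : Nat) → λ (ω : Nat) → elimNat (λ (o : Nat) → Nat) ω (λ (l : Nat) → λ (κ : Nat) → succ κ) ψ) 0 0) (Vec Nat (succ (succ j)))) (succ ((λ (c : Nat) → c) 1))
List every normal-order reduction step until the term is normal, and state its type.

reduction (normal order):
  (λ (j : Nat) → (λ (b : Type₀) → λ (u : b) → (λ (ψ : Nat) → λ (ω : Nat) → elimNat (λ (o : Nat) → Nat) ω (λ (l : Nat) → λ (κ : Nat) → succ κ) ψ) 0 0) (Vec Nat (succ (succ j)))) (succ ((λ (c : Nat) → c) 1))
  ~> (λ (j : Type₀) → λ (b : j) → (λ (u : Nat) → λ (ψ : Nat) → elimNat (λ (ω : Nat) → Nat) ψ (λ (o : Nat) → λ (l : Nat) → succ l) u) 0 0) (Vec Nat (succ (succ (succ ((λ (κ : Nat) → κ) 1)))))
  ~> λ (j : Vec Nat (succ (succ (succ ((λ (b : Nat) → b) 1))))) → (λ (u : Nat) → λ (ψ : Nat) → elimNat (λ (ω : Nat) → Nat) ψ (λ (o : Nat) → λ (l : Nat) → succ l) u) 0 0
  ~> λ (j : Vec Nat 4) → (λ (b : Nat) → λ (u : Nat) → elimNat (λ (ψ : Nat) → Nat) u (λ (ω : Nat) → λ (o : Nat) → succ o) b) 0 0
  ~> λ (j : Vec Nat 4) → (λ (b : Nat) → elimNat (λ (u : Nat) → Nat) b (λ (ψ : Nat) → λ (ω : Nat) → succ ω) 0) 0
  ~> λ (j : Vec Nat 4) → elimNat (λ (b : Nat) → Nat) 0 (λ (u : Nat) → λ (ψ : Nat) → succ ψ) 0
  ~> λ (j : Vec Nat 4) → 0
the term's type:
  (j : Vec Nat 4) → Nat


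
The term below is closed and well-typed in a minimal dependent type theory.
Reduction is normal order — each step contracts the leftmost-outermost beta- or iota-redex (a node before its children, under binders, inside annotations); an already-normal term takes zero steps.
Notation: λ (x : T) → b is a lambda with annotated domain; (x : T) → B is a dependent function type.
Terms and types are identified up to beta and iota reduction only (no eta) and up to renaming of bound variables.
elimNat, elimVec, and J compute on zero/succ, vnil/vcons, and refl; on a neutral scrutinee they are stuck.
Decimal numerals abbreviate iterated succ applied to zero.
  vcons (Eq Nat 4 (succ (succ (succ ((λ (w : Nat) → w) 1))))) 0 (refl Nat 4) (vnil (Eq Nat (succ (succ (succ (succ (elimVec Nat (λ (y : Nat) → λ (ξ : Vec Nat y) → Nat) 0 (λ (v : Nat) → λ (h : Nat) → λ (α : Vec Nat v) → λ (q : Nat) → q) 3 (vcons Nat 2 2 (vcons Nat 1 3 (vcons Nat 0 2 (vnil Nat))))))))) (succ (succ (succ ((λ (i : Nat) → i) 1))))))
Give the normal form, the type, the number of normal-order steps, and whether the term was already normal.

resulting normal form:
  vcons (Eq Nat 4 4) 0 (refl Nat 4) (vnil (Eq Nat 4 4))
the term's type:
  Vec (Eq Nat 4 4) 1
reduction steps (normal order): 18
term was already normal: no
first redex: a beta-redex


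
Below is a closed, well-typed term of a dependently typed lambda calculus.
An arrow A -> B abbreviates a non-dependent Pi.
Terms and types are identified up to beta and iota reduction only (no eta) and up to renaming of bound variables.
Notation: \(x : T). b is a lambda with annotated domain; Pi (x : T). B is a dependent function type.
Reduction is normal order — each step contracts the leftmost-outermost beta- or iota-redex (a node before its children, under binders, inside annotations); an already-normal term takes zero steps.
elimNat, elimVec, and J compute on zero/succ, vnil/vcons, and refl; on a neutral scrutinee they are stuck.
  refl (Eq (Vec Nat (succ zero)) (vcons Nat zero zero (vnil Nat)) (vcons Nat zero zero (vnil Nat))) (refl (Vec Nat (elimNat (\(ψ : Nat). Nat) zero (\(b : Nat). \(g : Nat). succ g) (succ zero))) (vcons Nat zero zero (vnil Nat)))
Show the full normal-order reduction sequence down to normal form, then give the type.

reduction (normal order):
  refl (Eq (Vec Nat (succ zero)) (vcons Nat zero zero (vnil Nat)) (vcons Nat zero zero (vnil Nat))) (refl (Vec Nat (elimNat (\(ψ : Nat). Nat) zero (\(b : Nat). \(g : Nat). succ g) (succ zero))) (vcons Nat zero zero (vnil Nat)))
  ~> refl (Eq (Vec Nat (succ zero)) (vcons Nat zero zero (vnil Nat)) (vcons Nat zero zero (vnil Nat))) (refl (Vec Nat ((\(ψ : Nat). \(b : Nat). succ b) zero (elimNat (\(g : Nat). Nat) zero (\(d : Nat). \(h : Nat). succ h) zero))) (vcons Nat zero zero (vnil Nat)))
  ~> refl (Eq (Vec Nat (succ zero)) (vcons Nat zero zero (vnil Nat)) (vcons Nat zero zero (vnil Nat))) (refl (Vec Nat ((\(ψ : Nat). succ ψ) (elimNat (\(b : Nat). Nat) zero (\(g : Nat). \(d : Nat). succ d) zero))) (vcons Nat zero zero (vnil Nat)))
  ~> refl (Eq (Vec Nat (succ zero)) (vcons Nat zero zero (vnil Nat)) (vcons Nat zero zero (vnil Nat))) (refl (Vec Nat (succ (elimNat (\(ψ : Nat). Nat) zero (\(b : Nat). \(g : Nat). succ g) zero))) (vcons Nat zero zero (vnil Nat)))
  ~> refl (Eq (Vec Nat (succ zero)) (vcons Nat zero zero (vnil Nat)) (vcons Nat zero zero (vnil Nat))) (refl (Vec Nat (succ zero)) (vcons Nat zero zero (vnil Nat)))
type:
  Eq (Eq (Vec Nat (succ zero)) (vcons Nat zero zero (vnil Nat)) (vcons Nat zero zero (vnil Nat))) (refl (Vec Nat (succ zero)) (vcons Nat zero zero (vnil Nat))) (refl (Vec Nat (succ zero)) (vcons Nat zero zero (vnil Nat)))


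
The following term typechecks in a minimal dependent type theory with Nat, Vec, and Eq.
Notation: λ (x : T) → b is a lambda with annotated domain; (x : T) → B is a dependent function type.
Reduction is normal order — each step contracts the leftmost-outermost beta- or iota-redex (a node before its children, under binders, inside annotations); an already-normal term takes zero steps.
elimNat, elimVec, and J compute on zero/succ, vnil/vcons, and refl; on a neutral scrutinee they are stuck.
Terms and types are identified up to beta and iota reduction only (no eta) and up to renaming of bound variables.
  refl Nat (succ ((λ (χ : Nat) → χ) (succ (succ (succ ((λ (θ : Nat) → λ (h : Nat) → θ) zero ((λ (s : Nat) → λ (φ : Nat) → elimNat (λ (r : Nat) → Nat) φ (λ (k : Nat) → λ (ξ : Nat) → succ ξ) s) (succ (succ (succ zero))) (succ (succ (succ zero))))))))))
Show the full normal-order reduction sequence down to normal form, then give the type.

reduction (normal order):
  refl Nat (succ ((λ (χ : Nat) → χ) (succ (succ (succ ((λ (θ : Nat) → λ (h : Nat) → θ) zero ((λ (s : Nat) → λ (φ : Nat) → elimNat (λ (r : Nat) → Nat) φ (λ (k : Nat) → λ (ξ : Nat) → succ ξ) s) (succ (succ (succ zero))) (succ (succ (succ zero))))))))))
  ~> refl Nat (succ (succ (succ (succ ((λ (χ : Nat) → λ (θ : Nat) → χ) zero ((λ (h : Nat) → λ (s : Nat) → elimNat (λ (φ : Nat) → Nat) s (λ (r : Nat) → λ (k : Nat) → succ k) h) (succ (succ (succ zero))) (succ (succ (succ zero)))))))))
  ~> refl Nat (succ (succ (succ (succ ((λ (χ : Nat) → zero) ((λ (θ : Nat) → λ (h : Nat) → elimNat (λ (s : Nat) → Nat) h (λ (φ : Nat) → λ (r : Nat) → succ r) θ) (succ (succ (succ zero))) (succ (succ (succ zero)))))))))
  ~> refl Nat (succ (succ (succ (succ zero))))
type:
  Eq Nat (succ (succ (succ (succ zero)))) (succ (succ (succ (succ zero))))


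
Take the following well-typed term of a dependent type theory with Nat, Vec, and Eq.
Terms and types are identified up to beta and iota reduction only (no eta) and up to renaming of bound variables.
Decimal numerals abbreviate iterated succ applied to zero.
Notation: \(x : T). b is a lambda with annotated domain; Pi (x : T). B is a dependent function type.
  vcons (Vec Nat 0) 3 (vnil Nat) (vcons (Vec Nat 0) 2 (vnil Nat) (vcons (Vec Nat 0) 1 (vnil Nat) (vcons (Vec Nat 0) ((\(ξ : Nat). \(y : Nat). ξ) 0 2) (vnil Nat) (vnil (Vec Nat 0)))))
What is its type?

the term's type:
  Vec (Vec Nat 0) 4


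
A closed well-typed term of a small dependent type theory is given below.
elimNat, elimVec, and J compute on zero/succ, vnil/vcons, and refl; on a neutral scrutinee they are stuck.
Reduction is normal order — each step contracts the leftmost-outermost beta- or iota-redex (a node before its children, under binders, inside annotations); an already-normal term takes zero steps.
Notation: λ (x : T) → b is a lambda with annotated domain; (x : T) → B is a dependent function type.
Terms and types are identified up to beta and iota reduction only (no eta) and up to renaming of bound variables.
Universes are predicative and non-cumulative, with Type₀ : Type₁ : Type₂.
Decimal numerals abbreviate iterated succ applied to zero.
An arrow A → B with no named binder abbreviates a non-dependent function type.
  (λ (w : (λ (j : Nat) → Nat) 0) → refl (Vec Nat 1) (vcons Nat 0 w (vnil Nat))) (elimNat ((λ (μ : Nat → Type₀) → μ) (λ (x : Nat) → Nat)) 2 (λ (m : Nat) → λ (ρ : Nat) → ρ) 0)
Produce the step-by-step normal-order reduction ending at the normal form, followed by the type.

normal-order reduction:
  (λ (w : (λ (j : Nat) → Nat) 0) → refl (Vec Nat 1) (vcons Nat 0 w (vnil Nat))) (elimNat ((λ (μ : Nat → Type₀) → μ) (λ (x : Nat) → Nat)) 2 (λ (m : Nat) → λ (ρ : Nat) → ρ) 0)
  ~> refl (Vec Nat 1) (vcons Nat 0 (elimNat ((λ (w : Nat → Type₀) → w) (λ (j : Nat) → Nat)) 2 (λ (μ : Nat) → λ (x : Nat) → x) 0) (vnil Nat))
  ~> refl (Vec Nat 1) (vcons Nat 0 2 (vnil Nat))
type:
  Eq (Vec Nat 1) (vcons Nat 0 2 (vnil Nat)) (vcons Nat 0 2 (vnil Nat))


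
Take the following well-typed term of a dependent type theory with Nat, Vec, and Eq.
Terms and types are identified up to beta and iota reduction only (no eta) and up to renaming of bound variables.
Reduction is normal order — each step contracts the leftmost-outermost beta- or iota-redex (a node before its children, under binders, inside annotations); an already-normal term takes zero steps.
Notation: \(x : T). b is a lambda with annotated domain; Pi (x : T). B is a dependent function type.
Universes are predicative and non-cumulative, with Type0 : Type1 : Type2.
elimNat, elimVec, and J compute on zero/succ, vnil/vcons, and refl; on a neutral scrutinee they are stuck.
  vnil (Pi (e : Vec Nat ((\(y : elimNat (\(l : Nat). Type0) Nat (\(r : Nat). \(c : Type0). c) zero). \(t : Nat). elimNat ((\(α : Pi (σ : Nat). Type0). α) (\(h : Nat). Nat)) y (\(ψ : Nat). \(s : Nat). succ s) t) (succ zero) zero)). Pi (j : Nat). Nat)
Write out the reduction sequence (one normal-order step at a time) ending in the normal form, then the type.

normal-order reduction:
  vnil (Pi (e : Vec Nat ((\(y : elimNat (\(l : Nat). Type0) Nat (\(r : Nat). \(c : Type0). c) zero). \(t : Nat). elimNat ((\(α : Pi (σ : Nat). Type0). α) (\(h : Nat). Nat)) y (\(ψ : Nat). \(s : Nat). succ s) t) (succ zero) zero)). Pi (j : Nat). Nat)
  ~> vnil (Pi (e : Vec Nat ((\(y : Nat). elimNat ((\(l : Pi (r : Nat). Type0). l) (\(c : Nat). Nat)) (succ zero) (\(t : Nat). \(α : Nat). succ α) y) zero)). Pi (σ : Nat). Nat)
  ~> vnil (Pi (e : Vec Nat (elimNat ((\(y : Pi (l : Nat). Type0). y) (\(r : Nat). Nat)) (succ zero) (\(c : Nat). \(t : Nat). succ t) zero)). Pi (α : Nat). Nat)
  ~> vnil (Pi (e : Vec Nat (succ zero)). Pi (y : Nat). Nat)
inferred type:
  Vec (Pi (e : Vec Nat (succ zero)). Pi (y : Nat). Nat) zero


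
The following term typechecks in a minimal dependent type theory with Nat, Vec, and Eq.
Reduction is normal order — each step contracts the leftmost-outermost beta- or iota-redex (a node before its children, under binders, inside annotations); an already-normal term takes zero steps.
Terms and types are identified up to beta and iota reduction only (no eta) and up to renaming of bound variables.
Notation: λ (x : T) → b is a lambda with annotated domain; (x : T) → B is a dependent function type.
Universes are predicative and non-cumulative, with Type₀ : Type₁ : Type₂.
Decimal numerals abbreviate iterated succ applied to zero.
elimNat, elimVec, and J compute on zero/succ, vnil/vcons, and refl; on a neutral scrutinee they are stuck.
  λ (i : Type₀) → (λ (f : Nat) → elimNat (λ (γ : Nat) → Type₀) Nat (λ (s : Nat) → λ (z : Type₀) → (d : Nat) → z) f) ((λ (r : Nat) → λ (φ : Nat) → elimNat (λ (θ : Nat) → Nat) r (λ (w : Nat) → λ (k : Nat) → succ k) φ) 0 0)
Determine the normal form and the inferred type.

resulting normal form:
  λ (i : Type₀) → Nat
inferred type:
  (i : Type₀) → Type₀
observation: reduction starts at a beta-redex, and 5 normal-order steps reach the normal form.


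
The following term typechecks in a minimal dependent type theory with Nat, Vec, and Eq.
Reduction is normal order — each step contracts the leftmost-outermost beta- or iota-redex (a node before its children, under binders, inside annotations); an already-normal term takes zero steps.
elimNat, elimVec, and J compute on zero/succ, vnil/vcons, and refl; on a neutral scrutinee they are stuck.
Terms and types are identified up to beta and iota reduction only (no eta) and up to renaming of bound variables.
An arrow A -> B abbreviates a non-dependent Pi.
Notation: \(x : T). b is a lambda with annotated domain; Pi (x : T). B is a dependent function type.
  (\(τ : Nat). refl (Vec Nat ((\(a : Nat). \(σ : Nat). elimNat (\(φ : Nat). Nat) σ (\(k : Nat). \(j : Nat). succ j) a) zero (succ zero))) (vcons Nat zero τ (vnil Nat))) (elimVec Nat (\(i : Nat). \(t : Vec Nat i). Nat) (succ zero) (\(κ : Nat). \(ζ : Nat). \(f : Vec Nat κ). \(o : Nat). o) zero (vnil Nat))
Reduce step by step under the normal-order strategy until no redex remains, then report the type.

normal-order reduction:
  (\(τ : Nat). refl (Vec Nat ((\(a : Nat). \(σ : Nat). elimNat (\(φ : Nat). Nat) σ (\(k : Nat). \(j : Nat). succ j) a) zero (succ zero))) (vcons Nat zero τ (vnil Nat))) (elimVec Nat (\(i : Nat). \(t : Vec Nat i). Nat) (succ zero) (\(κ : Nat). \(ζ : Nat). \(f : Vec Nat κ). \(o : Nat). o) zero (vnil Nat))
  ~> refl (Vec Nat ((\(τ : Nat). \(a : Nat). elimNat (\(σ : Nat). Nat) a (\(φ : Nat). \(k : Nat). succ k) τ) zero (succ zero))) (vcons Nat zero (elimVec Nat (\(j : Nat). \(i : Vec Nat j). Nat) (succ zero) (\(t : Nat). \(κ : Nat). \(ζ : Vec Nat t). \(f : Nat). f) zero (vnil Nat)) (vnil Nat))
  ~> refl (Vec Nat ((\(τ : Nat). elimNat (\(a : Nat). Nat) τ (\(σ : Nat). \(φ : Nat). succ φ) zero) (succ zero))) (vcons Nat zero (elimVec Nat (\(k : Nat). \(j : Vec Nat k). Nat) (succ zero) (\(i : Nat). \(t : Nat). \(κ : Vec Nat i). \(ζ : Nat). ζ) zero (vnil Nat)) (vnil Nat))
  ~> refl (Vec Nat (elimNat (\(τ : Nat). Nat) (succ zero) (\(a : Nat). \(σ : Nat). succ σ) zero)) (vcons Nat zero (elimVec Nat (\(φ : Nat). \(k : Vec Nat φ). Nat) (succ zero) (\(j : Nat). \(i : Nat). \(t : Vec Nat j). \(κ : Nat). κ) zero (vnil Nat)) (vnil Nat))
  ~> refl (Vec Nat (succ zero)) (vcons Nat zero (elimVec Nat (\(τ : Nat). \(a : Vec Nat τ). Nat) (succ zero) (\(σ : Nat). \(φ : Nat). \(k : Vec Nat σ). \(j : Nat). j) zero (vnil Nat)) (vnil Nat))
  ~> refl (Vec Nat (succ zero)) (vcons Nat zero (succ zero) (vnil Nat))
type:
  Eq (Vec Nat (succ zero)) (vcons Nat zero (succ zero) (vnil Nat)) (vcons Nat zero (succ zero) (vnil Nat))
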